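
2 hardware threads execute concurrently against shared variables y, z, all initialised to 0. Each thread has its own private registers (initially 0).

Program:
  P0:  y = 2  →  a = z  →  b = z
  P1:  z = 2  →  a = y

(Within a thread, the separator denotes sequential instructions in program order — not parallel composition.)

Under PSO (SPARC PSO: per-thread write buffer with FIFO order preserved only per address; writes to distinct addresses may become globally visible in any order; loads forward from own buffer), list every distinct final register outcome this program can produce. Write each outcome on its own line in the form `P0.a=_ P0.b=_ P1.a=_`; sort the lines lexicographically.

outcome vector order: (P0.a,P0.b,P1.a)
|PSO outcomes| = 6

P0.a=0 P0.b=0 P1.a=0
P0.a=0 P0.b=0 P1.a=2
P0.a=0 P0.b=2 P1.a=0
P0.a=0 P0.b=2 P1.a=2
P0.a=2 P0.b=2 P1.a=0
P0.a=2 P0.b=2 P1.a=2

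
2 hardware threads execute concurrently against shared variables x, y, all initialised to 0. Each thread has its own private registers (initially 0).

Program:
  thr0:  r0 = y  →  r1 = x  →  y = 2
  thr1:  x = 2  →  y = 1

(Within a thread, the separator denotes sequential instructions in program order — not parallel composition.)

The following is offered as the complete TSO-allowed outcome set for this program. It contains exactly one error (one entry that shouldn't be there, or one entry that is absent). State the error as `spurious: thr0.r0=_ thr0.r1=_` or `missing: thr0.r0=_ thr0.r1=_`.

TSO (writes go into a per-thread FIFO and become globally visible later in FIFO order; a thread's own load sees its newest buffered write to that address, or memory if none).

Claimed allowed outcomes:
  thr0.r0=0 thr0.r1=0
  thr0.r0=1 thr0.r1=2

outcome vector order: (thr0.r0,thr0.r1)
TSO: 3 outcomes — {(0,0); (0,2); (1,2)}
TSO∖claimed = {(0,2)}

missing: thr0.r0=0 thr0.r1=2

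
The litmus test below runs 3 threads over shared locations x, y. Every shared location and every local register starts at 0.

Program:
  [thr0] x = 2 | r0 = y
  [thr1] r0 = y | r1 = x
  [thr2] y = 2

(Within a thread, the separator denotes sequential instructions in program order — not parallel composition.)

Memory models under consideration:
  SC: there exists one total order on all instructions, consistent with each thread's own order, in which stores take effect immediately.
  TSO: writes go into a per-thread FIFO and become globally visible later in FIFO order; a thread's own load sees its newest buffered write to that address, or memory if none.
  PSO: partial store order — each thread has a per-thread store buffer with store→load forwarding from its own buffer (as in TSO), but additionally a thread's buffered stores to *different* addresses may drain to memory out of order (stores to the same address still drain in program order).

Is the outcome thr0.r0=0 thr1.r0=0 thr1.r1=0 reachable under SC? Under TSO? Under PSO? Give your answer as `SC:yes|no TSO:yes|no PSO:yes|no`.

SC:yes TSO:yes PSO:yes

outcome vector order: (thr0.r0,thr1.r0,thr1.r1)
SC (7): (0,0,0) (0,0,2) (0,2,2) (2,0,0) (2,0,2) (2,2,0) (2,2,2)
TSO (8): (0,0,0) (0,0,2) (0,2,0) (0,2,2) (2,0,0) (2,0,2) (2,2,0) (2,2,2)
PSO (8): (0,0,0) (0,0,2) (0,2,0) (0,2,2) (2,0,0) (2,0,2) (2,2,0) (2,2,2)
target (0,0,0) ∈ {SC,TSO,PSO}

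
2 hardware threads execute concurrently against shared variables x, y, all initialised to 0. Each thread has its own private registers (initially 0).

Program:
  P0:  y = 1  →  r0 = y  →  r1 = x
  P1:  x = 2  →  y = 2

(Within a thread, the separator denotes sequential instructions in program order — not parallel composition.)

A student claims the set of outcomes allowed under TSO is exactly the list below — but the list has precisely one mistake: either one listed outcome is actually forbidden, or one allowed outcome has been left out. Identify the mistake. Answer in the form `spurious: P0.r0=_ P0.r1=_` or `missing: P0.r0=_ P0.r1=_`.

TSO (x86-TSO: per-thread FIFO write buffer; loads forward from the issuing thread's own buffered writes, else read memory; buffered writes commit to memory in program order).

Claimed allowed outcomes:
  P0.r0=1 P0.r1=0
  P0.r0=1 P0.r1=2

missing: P0.r0=2 P0.r1=2

outcome vector order: (P0.r0,P0.r1)
TSO (3): 1/0, 1/2, 2/2
TSO∖claimed = {2/2}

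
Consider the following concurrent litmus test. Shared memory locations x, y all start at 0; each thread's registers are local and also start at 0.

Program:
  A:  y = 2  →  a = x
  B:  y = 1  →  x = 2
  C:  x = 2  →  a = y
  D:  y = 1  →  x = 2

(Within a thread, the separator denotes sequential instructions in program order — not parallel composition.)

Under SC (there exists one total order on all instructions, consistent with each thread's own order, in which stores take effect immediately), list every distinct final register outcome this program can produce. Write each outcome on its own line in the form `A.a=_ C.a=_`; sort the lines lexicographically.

outcome vector order: (A.a,C.a)
|SC outcomes| = 5

A.a=0 C.a=1
A.a=0 C.a=2
A.a=2 C.a=0
A.a=2 C.a=1
A.a=2 C.a=2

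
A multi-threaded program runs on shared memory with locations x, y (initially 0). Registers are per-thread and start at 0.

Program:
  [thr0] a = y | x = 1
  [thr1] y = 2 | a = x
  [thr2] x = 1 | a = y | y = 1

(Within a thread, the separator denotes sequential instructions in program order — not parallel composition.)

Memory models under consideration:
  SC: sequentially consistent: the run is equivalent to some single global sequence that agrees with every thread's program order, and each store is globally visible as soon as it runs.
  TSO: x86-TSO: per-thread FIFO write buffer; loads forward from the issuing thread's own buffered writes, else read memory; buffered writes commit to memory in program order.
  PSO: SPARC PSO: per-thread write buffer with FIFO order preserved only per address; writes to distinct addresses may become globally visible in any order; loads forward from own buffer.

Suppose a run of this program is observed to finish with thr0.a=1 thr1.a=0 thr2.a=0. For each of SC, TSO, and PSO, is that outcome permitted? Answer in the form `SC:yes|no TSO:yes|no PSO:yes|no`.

outcome vector order: (thr0.a,thr1.a,thr2.a)
SC: 9 outcomes — {<0 0 2>; <0 1 0>; <0 1 2>; <1 0 2>; <1 1 0>; <1 1 2>; <2 0 2>; <2 1 0>; <2 1 2>}
TSO: 12 outcomes — {<0 0 0>; <0 0 2>; <0 1 0>; <0 1 2>; <1 0 0>; <1 0 2>; <1 1 0>; <1 1 2>; <2 0 0>; <2 0 2>; <2 1 0>; <2 1 2>}
PSO: 12 outcomes — {<0 0 0>; <0 0 2>; <0 1 0>; <0 1 2>; <1 0 0>; <1 0 2>; <1 1 0>; <1 1 2>; <2 0 0>; <2 0 2>; <2 1 0>; <2 1 2>}
target <1 0 0> ∈ {TSO,PSO}

SC:no TSO:yes PSO:yes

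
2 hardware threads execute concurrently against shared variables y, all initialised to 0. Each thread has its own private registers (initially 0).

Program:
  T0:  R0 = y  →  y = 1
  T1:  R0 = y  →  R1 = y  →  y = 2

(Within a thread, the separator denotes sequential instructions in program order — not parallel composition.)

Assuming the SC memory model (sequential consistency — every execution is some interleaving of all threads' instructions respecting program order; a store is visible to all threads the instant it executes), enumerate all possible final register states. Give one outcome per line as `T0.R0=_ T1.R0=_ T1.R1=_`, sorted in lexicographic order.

outcome vector order: (T0.R0,T1.R0,T1.R1)
|SC outcomes| = 4

T0.R0=0 T1.R0=0 T1.R1=0
T0.R0=0 T1.R0=0 T1.R1=1
T0.R0=0 T1.R0=1 T1.R1=1
T0.R0=2 T1.R0=0 T1.R1=0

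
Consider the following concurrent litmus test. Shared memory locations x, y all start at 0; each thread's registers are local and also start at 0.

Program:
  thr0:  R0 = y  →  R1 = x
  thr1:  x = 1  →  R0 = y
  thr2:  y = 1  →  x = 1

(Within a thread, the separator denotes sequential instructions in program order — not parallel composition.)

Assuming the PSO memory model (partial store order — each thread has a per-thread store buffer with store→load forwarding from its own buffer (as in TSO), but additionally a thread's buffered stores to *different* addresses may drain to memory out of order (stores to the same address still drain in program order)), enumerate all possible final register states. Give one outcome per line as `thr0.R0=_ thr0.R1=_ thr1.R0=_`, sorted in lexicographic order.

outcome vector order: (thr0.R0,thr0.R1,thr1.R0)
|PSO outcomes| = 8

thr0.R0=0 thr0.R1=0 thr1.R0=0
thr0.R0=0 thr0.R1=0 thr1.R0=1
thr0.R0=0 thr0.R1=1 thr1.R0=0
thr0.R0=0 thr0.R1=1 thr1.R0=1
thr0.R0=1 thr0.R1=0 thr1.R0=0
thr0.R0=1 thr0.R1=0 thr1.R0=1
thr0.R0=1 thr0.R1=1 thr1.R0=0
thr0.R0=1 thr0.R1=1 thr1.R0=1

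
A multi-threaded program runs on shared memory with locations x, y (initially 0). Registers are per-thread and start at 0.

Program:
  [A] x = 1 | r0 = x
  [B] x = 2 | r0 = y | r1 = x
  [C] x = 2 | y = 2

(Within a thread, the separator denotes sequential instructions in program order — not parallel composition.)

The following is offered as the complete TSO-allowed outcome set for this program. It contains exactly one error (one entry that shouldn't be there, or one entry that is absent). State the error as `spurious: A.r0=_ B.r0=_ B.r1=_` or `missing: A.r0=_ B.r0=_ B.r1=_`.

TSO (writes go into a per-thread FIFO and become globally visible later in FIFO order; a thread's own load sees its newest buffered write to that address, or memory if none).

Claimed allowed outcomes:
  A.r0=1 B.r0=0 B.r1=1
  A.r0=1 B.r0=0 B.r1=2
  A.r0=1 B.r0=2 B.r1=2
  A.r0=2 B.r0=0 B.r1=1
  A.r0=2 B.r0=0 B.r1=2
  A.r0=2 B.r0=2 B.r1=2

outcome vector order: (A.r0,B.r0,B.r1)
TSO (7): <1 0 1> <1 0 2> <1 2 1> <1 2 2> <2 0 1> <2 0 2> <2 2 2>
TSO∖claimed = {<1 2 1>}

missing: A.r0=1 B.r0=2 B.r1=1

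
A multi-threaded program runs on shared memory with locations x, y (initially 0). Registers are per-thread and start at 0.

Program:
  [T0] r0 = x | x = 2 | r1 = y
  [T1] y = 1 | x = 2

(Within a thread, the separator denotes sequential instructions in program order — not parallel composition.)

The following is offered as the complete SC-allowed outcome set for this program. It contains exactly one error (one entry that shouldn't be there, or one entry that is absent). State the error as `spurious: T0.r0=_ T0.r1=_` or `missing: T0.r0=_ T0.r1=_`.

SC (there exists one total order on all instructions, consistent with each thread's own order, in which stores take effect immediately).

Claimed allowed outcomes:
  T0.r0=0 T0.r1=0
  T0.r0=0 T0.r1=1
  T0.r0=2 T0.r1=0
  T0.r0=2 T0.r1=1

outcome vector order: (T0.r0,T0.r1)
SC (3): (0,0), (0,1), (2,1)
claimed∖SC = {(2,0)}

spurious: T0.r0=2 T0.r1=0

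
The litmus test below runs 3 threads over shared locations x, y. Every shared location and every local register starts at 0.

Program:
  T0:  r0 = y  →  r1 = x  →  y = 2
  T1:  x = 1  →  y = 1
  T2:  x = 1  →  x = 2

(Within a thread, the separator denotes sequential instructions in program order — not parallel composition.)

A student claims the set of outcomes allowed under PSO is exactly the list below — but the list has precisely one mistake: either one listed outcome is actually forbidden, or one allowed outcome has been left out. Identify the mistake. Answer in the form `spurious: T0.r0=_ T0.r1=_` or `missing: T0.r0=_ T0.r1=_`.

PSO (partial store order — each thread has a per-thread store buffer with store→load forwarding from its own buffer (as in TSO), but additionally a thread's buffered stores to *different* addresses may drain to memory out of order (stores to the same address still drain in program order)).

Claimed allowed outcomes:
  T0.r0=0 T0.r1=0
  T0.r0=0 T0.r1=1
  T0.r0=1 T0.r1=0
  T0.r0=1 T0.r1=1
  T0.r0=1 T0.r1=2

outcome vector order: (T0.r0,T0.r1)
under PSO → 0/0; 0/1; 0/2; 1/0; 1/1; 1/2
PSO∖claimed = {0/2}

missing: T0.r0=0 T0.r1=2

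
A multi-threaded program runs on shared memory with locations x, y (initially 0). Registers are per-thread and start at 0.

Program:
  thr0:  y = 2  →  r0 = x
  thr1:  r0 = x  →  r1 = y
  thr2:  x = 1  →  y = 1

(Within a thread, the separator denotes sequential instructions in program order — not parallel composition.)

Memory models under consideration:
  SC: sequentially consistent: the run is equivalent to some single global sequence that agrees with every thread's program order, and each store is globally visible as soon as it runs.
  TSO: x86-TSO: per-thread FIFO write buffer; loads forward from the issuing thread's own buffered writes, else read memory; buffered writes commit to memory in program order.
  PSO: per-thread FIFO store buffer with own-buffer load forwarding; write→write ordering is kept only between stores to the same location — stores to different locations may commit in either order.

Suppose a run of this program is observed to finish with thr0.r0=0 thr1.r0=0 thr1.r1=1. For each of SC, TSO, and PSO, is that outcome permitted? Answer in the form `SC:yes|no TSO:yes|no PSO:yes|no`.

SC:yes TSO:yes PSO:yes

outcome vector order: (thr0.r0,thr1.r0,thr1.r1)
SC (11): 0/0/0, 0/0/1, 0/0/2, 0/1/1, 0/1/2, 1/0/0, 1/0/1, 1/0/2, 1/1/0, 1/1/1, 1/1/2
TSO (12): 0/0/0, 0/0/1, 0/0/2, 0/1/0, 0/1/1, 0/1/2, 1/0/0, 1/0/1, 1/0/2, 1/1/0, 1/1/1, 1/1/2
PSO (12): 0/0/0, 0/0/1, 0/0/2, 0/1/0, 0/1/1, 0/1/2, 1/0/0, 1/0/1, 1/0/2, 1/1/0, 1/1/1, 1/1/2
target 0/0/1 ∈ {SC,TSO,PSO}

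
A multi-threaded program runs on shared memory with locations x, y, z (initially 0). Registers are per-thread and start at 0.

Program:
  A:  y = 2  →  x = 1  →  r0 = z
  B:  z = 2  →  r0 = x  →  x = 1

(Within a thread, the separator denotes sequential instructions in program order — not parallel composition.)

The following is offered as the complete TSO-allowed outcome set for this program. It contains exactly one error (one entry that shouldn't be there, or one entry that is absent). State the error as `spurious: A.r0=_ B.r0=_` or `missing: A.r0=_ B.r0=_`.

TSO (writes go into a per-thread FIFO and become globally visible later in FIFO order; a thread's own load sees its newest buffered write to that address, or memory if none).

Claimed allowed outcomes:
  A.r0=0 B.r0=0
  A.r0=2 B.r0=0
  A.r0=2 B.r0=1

missing: A.r0=0 B.r0=1

outcome vector order: (A.r0,B.r0)
under TSO → <0 0> <0 1> <2 0> <2 1>
TSO∖claimed = {<0 1>}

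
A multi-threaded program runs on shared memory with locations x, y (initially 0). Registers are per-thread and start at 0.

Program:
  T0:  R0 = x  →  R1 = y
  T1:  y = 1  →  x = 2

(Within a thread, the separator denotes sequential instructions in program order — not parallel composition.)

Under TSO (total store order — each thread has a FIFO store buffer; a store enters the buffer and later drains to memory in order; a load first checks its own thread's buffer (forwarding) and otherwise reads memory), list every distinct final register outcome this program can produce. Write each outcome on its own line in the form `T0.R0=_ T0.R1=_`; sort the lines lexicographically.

T0.R0=0 T0.R1=0
T0.R0=0 T0.R1=1
T0.R0=2 T0.R1=1

outcome vector order: (T0.R0,T0.R1)
|TSO outcomes| = 3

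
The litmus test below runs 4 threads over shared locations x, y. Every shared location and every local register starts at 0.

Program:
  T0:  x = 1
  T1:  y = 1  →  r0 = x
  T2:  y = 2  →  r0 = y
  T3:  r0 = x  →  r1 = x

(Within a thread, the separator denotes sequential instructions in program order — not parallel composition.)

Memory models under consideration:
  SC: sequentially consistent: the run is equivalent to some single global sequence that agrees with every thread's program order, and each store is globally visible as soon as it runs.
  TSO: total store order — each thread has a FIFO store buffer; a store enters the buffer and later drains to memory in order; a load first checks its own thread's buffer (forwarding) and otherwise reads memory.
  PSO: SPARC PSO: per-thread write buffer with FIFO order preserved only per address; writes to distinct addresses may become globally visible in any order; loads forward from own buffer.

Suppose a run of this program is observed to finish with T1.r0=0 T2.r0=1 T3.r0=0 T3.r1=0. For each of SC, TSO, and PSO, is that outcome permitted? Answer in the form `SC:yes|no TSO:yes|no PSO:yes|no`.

outcome vector order: (T1.r0,T2.r0,T3.r0,T3.r1)
under SC → 0/1/0/0; 0/1/0/1; 0/1/1/1; 0/2/0/0; 0/2/0/1; 0/2/1/1; 1/1/0/0; 1/1/0/1; 1/1/1/1; 1/2/0/0; 1/2/0/1; 1/2/1/1
under TSO → 0/1/0/0; 0/1/0/1; 0/1/1/1; 0/2/0/0; 0/2/0/1; 0/2/1/1; 1/1/0/0; 1/1/0/1; 1/1/1/1; 1/2/0/0; 1/2/0/1; 1/2/1/1
under PSO → 0/1/0/0; 0/1/0/1; 0/1/1/1; 0/2/0/0; 0/2/0/1; 0/2/1/1; 1/1/0/0; 1/1/0/1; 1/1/1/1; 1/2/0/0; 1/2/0/1; 1/2/1/1
target 0/1/0/0 ∈ {SC,TSO,PSO}

SC:yes TSO:yes PSO:yes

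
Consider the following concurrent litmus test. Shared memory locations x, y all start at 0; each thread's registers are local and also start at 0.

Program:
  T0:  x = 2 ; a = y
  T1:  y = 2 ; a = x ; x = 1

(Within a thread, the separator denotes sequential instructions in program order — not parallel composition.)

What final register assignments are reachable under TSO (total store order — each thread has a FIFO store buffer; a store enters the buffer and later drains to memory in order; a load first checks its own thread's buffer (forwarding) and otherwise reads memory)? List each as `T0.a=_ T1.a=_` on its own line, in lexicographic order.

T0.a=0 T1.a=0
T0.a=0 T1.a=2
T0.a=2 T1.a=0
T0.a=2 T1.a=2

outcome vector order: (T0.a,T1.a)
|TSO outcomes| = 4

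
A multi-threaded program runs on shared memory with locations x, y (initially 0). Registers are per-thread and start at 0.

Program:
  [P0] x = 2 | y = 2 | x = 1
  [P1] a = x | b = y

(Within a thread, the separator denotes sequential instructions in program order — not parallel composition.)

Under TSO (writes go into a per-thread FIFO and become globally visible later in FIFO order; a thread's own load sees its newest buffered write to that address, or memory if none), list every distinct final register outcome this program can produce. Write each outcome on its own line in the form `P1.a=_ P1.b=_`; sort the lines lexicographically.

P1.a=0 P1.b=0
P1.a=0 P1.b=2
P1.a=1 P1.b=2
P1.a=2 P1.b=0
P1.a=2 P1.b=2

outcome vector order: (P1.a,P1.b)
|TSO outcomes| = 5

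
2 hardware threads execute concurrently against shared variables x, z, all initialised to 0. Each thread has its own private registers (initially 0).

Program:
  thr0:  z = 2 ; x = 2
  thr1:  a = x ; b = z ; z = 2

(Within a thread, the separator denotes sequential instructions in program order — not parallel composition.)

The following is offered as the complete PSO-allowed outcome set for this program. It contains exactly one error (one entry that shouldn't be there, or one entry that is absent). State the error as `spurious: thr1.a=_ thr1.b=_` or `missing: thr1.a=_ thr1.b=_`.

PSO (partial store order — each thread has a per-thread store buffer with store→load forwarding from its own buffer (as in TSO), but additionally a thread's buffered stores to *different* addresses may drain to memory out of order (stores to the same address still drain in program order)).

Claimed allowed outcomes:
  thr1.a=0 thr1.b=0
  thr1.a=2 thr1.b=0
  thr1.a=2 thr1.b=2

missing: thr1.a=0 thr1.b=2

outcome vector order: (thr1.a,thr1.b)
under PSO → 0/0 0/2 2/0 2/2
PSO∖claimed = {0/2}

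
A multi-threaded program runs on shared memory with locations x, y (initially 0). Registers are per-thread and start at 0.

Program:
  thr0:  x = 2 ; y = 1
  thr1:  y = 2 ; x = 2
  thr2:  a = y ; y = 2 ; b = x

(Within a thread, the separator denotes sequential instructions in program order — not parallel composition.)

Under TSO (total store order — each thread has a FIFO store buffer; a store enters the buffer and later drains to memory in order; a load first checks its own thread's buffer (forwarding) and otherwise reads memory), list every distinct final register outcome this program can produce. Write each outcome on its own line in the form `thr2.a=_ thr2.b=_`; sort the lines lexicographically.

thr2.a=0 thr2.b=0
thr2.a=0 thr2.b=2
thr2.a=1 thr2.b=2
thr2.a=2 thr2.b=0
thr2.a=2 thr2.b=2

outcome vector order: (thr2.a,thr2.b)
|TSO outcomes| = 5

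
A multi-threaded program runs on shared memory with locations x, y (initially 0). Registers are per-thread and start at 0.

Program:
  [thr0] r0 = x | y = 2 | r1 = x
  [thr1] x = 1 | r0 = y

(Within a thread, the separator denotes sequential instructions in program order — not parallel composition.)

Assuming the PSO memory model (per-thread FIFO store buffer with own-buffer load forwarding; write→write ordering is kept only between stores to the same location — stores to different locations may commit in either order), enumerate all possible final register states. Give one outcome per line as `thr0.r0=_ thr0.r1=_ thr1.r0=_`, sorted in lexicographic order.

outcome vector order: (thr0.r0,thr0.r1,thr1.r0)
|PSO outcomes| = 6

thr0.r0=0 thr0.r1=0 thr1.r0=0
thr0.r0=0 thr0.r1=0 thr1.r0=2
thr0.r0=0 thr0.r1=1 thr1.r0=0
thr0.r0=0 thr0.r1=1 thr1.r0=2
thr0.r0=1 thr0.r1=1 thr1.r0=0
thr0.r0=1 thr0.r1=1 thr1.r0=2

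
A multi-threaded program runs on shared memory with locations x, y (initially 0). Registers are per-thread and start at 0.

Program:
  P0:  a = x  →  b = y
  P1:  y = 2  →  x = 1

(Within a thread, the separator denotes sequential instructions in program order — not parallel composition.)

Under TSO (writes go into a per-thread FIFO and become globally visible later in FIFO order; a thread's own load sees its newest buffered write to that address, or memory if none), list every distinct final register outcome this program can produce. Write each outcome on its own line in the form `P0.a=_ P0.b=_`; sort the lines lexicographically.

P0.a=0 P0.b=0
P0.a=0 P0.b=2
P0.a=1 P0.b=2

outcome vector order: (P0.a,P0.b)
|TSO outcomes| = 3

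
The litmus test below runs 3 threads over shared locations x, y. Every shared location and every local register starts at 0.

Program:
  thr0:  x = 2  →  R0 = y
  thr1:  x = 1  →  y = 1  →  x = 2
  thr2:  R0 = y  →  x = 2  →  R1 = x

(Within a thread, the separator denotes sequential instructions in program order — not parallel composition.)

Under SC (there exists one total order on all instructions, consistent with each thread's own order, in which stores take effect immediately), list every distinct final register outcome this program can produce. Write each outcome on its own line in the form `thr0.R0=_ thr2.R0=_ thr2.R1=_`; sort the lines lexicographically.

thr0.R0=0 thr2.R0=0 thr2.R1=1
thr0.R0=0 thr2.R0=0 thr2.R1=2
thr0.R0=0 thr2.R0=1 thr2.R1=2
thr0.R0=1 thr2.R0=0 thr2.R1=1
thr0.R0=1 thr2.R0=0 thr2.R1=2
thr0.R0=1 thr2.R0=1 thr2.R1=2

outcome vector order: (thr0.R0,thr2.R0,thr2.R1)
|SC outcomes| = 6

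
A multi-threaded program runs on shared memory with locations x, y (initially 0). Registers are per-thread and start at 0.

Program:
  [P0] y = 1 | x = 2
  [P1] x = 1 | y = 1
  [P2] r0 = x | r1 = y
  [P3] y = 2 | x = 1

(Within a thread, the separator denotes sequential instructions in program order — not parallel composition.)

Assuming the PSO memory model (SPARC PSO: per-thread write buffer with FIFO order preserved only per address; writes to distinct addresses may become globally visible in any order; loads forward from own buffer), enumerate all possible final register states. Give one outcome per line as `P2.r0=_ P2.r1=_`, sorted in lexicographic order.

outcome vector order: (P2.r0,P2.r1)
|PSO outcomes| = 9

P2.r0=0 P2.r1=0
P2.r0=0 P2.r1=1
P2.r0=0 P2.r1=2
P2.r0=1 P2.r1=0
P2.r0=1 P2.r1=1
P2.r0=1 P2.r1=2
P2.r0=2 P2.r1=0
P2.r0=2 P2.r1=1
P2.r0=2 P2.r1=2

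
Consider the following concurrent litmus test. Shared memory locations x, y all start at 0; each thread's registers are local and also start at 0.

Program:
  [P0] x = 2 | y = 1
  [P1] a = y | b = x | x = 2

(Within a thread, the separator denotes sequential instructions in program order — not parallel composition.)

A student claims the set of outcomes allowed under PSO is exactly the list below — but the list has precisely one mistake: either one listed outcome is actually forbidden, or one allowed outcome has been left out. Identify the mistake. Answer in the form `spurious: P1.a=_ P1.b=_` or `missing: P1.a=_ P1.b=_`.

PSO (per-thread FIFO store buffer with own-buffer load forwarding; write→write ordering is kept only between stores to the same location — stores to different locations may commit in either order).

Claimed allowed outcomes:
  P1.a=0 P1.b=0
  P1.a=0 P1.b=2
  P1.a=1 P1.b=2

missing: P1.a=1 P1.b=0

outcome vector order: (P1.a,P1.b)
[PSO] allowed = {(0,0), (0,2), (1,0), (1,2)}
PSO∖claimed = {(1,0)}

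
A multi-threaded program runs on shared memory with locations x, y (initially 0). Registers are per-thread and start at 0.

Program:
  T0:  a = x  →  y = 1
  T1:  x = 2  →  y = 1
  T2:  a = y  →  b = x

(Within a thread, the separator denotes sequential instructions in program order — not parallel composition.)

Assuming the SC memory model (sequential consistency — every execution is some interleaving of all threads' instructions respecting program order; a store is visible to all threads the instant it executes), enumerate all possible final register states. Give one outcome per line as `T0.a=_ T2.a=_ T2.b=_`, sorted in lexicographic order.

T0.a=0 T2.a=0 T2.b=0
T0.a=0 T2.a=0 T2.b=2
T0.a=0 T2.a=1 T2.b=0
T0.a=0 T2.a=1 T2.b=2
T0.a=2 T2.a=0 T2.b=0
T0.a=2 T2.a=0 T2.b=2
T0.a=2 T2.a=1 T2.b=2

outcome vector order: (T0.a,T2.a,T2.b)
|SC outcomes| = 7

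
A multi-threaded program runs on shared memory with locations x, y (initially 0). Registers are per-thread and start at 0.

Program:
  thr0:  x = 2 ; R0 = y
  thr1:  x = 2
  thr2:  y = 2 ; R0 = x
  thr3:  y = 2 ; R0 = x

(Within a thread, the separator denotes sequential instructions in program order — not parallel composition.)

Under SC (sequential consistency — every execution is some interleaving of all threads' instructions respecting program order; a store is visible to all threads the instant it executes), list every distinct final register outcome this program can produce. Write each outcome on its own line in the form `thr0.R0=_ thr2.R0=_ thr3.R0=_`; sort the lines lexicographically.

outcome vector order: (thr0.R0,thr2.R0,thr3.R0)
|SC outcomes| = 5

thr0.R0=0 thr2.R0=2 thr3.R0=2
thr0.R0=2 thr2.R0=0 thr3.R0=0
thr0.R0=2 thr2.R0=0 thr3.R0=2
thr0.R0=2 thr2.R0=2 thr3.R0=0
thr0.R0=2 thr2.R0=2 thr3.R0=2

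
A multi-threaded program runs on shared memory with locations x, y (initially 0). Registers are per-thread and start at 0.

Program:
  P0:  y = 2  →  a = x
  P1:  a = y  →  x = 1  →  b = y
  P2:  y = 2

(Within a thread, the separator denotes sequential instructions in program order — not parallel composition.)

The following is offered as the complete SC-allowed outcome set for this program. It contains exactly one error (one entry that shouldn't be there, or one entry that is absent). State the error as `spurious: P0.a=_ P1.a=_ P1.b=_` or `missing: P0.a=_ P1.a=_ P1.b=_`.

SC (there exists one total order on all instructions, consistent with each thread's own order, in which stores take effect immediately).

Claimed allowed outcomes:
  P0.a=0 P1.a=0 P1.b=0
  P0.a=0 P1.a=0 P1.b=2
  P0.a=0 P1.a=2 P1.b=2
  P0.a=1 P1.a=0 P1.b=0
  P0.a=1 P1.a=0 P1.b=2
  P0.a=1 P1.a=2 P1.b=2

spurious: P0.a=0 P1.a=0 P1.b=0

outcome vector order: (P0.a,P1.a,P1.b)
[SC] allowed = {002, 022, 100, 102, 122}
claimed∖SC = {000}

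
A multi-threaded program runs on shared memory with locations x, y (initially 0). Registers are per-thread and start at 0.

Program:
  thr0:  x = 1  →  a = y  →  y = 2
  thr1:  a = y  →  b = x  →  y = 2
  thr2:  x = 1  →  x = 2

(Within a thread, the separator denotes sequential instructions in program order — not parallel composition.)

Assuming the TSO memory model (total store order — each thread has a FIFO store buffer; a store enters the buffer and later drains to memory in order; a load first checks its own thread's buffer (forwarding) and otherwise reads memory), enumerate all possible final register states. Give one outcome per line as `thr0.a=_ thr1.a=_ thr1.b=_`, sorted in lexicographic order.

outcome vector order: (thr0.a,thr1.a,thr1.b)
|TSO outcomes| = 8

thr0.a=0 thr1.a=0 thr1.b=0
thr0.a=0 thr1.a=0 thr1.b=1
thr0.a=0 thr1.a=0 thr1.b=2
thr0.a=0 thr1.a=2 thr1.b=1
thr0.a=0 thr1.a=2 thr1.b=2
thr0.a=2 thr1.a=0 thr1.b=0
thr0.a=2 thr1.a=0 thr1.b=1
thr0.a=2 thr1.a=0 thr1.b=2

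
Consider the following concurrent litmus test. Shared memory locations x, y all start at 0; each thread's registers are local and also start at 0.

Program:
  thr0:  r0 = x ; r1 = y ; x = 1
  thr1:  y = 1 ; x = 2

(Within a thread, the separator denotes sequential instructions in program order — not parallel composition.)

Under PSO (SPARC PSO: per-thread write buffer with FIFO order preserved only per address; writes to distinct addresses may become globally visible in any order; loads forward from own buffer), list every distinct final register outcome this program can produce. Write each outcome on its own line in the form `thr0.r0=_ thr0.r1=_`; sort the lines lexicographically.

outcome vector order: (thr0.r0,thr0.r1)
|PSO outcomes| = 4

thr0.r0=0 thr0.r1=0
thr0.r0=0 thr0.r1=1
thr0.r0=2 thr0.r1=0
thr0.r0=2 thr0.r1=1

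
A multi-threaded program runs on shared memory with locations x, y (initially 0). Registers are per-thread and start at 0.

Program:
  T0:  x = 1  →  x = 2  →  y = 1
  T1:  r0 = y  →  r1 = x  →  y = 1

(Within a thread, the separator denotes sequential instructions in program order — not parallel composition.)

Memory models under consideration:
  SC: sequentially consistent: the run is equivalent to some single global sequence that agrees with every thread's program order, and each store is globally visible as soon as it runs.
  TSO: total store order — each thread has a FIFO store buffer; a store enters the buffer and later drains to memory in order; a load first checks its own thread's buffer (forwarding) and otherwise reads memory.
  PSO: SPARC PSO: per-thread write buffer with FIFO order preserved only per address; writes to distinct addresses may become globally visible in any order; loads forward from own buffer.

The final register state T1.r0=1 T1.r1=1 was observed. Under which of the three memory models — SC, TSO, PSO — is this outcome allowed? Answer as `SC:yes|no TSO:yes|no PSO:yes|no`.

SC:no TSO:no PSO:yes

outcome vector order: (T1.r0,T1.r1)
[SC] allowed = {0/0 0/1 0/2 1/2}
[TSO] allowed = {0/0 0/1 0/2 1/2}
[PSO] allowed = {0/0 0/1 0/2 1/0 1/1 1/2}
target 1/1 ∈ {PSO}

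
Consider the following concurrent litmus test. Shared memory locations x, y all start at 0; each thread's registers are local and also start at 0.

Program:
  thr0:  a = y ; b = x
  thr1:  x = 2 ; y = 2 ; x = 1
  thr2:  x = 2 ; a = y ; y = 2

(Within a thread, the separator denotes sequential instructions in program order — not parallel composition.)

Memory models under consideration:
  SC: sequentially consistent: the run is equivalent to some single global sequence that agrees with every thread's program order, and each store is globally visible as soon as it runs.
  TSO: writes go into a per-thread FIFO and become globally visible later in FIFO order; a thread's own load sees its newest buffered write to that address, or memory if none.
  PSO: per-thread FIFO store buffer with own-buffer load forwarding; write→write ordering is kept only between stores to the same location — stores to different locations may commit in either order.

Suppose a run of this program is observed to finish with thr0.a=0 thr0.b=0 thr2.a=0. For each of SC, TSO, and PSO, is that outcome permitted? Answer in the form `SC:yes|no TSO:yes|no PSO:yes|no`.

SC:yes TSO:yes PSO:yes

outcome vector order: (thr0.a,thr0.b,thr2.a)
SC: 10 outcomes — {(0,0,0), (0,0,2), (0,1,0), (0,1,2), (0,2,0), (0,2,2), (2,1,0), (2,1,2), (2,2,0), (2,2,2)}
TSO: 10 outcomes — {(0,0,0), (0,0,2), (0,1,0), (0,1,2), (0,2,0), (0,2,2), (2,1,0), (2,1,2), (2,2,0), (2,2,2)}
PSO: 12 outcomes — {(0,0,0), (0,0,2), (0,1,0), (0,1,2), (0,2,0), (0,2,2), (2,0,0), (2,0,2), (2,1,0), (2,1,2), (2,2,0), (2,2,2)}
target (0,0,0) ∈ {SC,TSO,PSO}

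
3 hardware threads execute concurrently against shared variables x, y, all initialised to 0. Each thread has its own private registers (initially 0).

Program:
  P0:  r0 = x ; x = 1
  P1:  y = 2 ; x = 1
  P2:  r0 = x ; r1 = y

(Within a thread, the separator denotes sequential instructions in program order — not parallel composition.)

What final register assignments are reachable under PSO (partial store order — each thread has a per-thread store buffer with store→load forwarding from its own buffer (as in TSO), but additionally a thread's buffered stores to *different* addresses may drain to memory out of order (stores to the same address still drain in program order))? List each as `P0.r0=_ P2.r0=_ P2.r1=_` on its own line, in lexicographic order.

P0.r0=0 P2.r0=0 P2.r1=0
P0.r0=0 P2.r0=0 P2.r1=2
P0.r0=0 P2.r0=1 P2.r1=0
P0.r0=0 P2.r0=1 P2.r1=2
P0.r0=1 P2.r0=0 P2.r1=0
P0.r0=1 P2.r0=0 P2.r1=2
P0.r0=1 P2.r0=1 P2.r1=0
P0.r0=1 P2.r0=1 P2.r1=2

outcome vector order: (P0.r0,P2.r0,P2.r1)
|PSO outcomes| = 8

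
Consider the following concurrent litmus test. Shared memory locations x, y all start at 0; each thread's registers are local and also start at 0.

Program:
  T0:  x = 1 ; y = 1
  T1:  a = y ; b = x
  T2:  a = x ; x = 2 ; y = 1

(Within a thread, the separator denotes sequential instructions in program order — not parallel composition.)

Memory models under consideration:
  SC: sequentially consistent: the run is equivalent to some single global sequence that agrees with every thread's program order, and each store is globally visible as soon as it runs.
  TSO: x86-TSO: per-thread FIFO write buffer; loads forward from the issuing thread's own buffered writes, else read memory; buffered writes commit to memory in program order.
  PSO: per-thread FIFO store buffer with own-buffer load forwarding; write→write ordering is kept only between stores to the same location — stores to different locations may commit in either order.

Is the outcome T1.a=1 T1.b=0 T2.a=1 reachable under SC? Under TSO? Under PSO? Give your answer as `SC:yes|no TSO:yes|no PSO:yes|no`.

outcome vector order: (T1.a,T1.b,T2.a)
under SC → 000, 001, 010, 011, 020, 021, 110, 111, 120, 121
under TSO → 000, 001, 010, 011, 020, 021, 110, 111, 120, 121
under PSO → 000, 001, 010, 011, 020, 021, 100, 101, 110, 111, 120, 121
target 101 ∈ {PSO}

SC:no TSO:no PSO:yes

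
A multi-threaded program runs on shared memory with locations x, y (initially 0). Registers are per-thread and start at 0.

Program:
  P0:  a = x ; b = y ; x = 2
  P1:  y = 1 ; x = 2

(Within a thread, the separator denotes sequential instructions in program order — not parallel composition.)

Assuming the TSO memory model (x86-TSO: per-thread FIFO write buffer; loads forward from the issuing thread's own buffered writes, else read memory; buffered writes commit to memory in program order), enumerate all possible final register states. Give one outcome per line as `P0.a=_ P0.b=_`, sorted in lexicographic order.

outcome vector order: (P0.a,P0.b)
|TSO outcomes| = 3

P0.a=0 P0.b=0
P0.a=0 P0.b=1
P0.a=2 P0.b=1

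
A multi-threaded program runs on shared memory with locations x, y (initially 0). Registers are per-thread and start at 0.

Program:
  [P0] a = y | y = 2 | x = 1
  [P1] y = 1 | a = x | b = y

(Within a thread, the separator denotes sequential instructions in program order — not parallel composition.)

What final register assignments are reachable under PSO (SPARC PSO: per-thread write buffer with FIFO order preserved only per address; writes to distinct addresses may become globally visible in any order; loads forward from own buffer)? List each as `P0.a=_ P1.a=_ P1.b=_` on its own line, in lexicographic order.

P0.a=0 P1.a=0 P1.b=1
P0.a=0 P1.a=0 P1.b=2
P0.a=0 P1.a=1 P1.b=1
P0.a=0 P1.a=1 P1.b=2
P0.a=1 P1.a=0 P1.b=1
P0.a=1 P1.a=0 P1.b=2
P0.a=1 P1.a=1 P1.b=1
P0.a=1 P1.a=1 P1.b=2

outcome vector order: (P0.a,P1.a,P1.b)
|PSO outcomes| = 8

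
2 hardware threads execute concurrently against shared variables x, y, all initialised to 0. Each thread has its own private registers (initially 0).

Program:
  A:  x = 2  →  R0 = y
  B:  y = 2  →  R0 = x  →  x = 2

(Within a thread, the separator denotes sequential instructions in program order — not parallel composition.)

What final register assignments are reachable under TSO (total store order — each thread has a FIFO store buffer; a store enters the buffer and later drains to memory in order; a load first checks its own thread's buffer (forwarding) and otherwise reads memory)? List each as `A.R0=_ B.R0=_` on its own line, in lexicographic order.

A.R0=0 B.R0=0
A.R0=0 B.R0=2
A.R0=2 B.R0=0
A.R0=2 B.R0=2

outcome vector order: (A.R0,B.R0)
|TSO outcomes| = 4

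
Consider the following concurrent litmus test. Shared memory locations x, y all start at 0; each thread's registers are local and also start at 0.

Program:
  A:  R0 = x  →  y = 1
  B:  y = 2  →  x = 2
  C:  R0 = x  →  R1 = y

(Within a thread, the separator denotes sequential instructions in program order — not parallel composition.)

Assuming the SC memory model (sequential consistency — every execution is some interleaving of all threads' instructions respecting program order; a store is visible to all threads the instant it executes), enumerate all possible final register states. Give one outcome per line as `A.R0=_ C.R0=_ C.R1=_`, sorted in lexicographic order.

A.R0=0 C.R0=0 C.R1=0
A.R0=0 C.R0=0 C.R1=1
A.R0=0 C.R0=0 C.R1=2
A.R0=0 C.R0=2 C.R1=1
A.R0=0 C.R0=2 C.R1=2
A.R0=2 C.R0=0 C.R1=0
A.R0=2 C.R0=0 C.R1=1
A.R0=2 C.R0=0 C.R1=2
A.R0=2 C.R0=2 C.R1=1
A.R0=2 C.R0=2 C.R1=2

outcome vector order: (A.R0,C.R0,C.R1)
|SC outcomes| = 10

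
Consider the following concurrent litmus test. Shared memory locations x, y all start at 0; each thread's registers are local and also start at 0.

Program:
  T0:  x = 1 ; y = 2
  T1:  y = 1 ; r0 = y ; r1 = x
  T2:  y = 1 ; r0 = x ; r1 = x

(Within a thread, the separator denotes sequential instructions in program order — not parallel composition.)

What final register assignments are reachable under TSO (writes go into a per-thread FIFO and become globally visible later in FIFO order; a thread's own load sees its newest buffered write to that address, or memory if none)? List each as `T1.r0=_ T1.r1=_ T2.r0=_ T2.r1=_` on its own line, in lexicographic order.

T1.r0=1 T1.r1=0 T2.r0=0 T2.r1=0
T1.r0=1 T1.r1=0 T2.r0=0 T2.r1=1
T1.r0=1 T1.r1=0 T2.r0=1 T2.r1=1
T1.r0=1 T1.r1=1 T2.r0=0 T2.r1=0
T1.r0=1 T1.r1=1 T2.r0=0 T2.r1=1
T1.r0=1 T1.r1=1 T2.r0=1 T2.r1=1
T1.r0=2 T1.r1=1 T2.r0=0 T2.r1=0
T1.r0=2 T1.r1=1 T2.r0=0 T2.r1=1
T1.r0=2 T1.r1=1 T2.r0=1 T2.r1=1

outcome vector order: (T1.r0,T1.r1,T2.r0,T2.r1)
|TSO outcomes| = 9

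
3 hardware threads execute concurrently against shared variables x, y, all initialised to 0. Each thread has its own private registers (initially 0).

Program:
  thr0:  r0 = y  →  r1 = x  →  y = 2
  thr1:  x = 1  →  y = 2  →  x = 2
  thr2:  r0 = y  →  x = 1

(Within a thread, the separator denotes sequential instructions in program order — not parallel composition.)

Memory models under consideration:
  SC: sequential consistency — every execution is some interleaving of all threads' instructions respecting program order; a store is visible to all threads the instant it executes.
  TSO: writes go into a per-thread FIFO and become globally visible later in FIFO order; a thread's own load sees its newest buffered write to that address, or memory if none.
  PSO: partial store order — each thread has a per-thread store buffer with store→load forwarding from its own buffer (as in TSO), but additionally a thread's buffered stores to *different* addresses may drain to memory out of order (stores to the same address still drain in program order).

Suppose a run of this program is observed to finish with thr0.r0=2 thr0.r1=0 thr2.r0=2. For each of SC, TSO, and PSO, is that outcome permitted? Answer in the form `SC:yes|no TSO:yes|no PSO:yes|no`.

outcome vector order: (thr0.r0,thr0.r1,thr2.r0)
SC: 10 outcomes — {0/0/0; 0/0/2; 0/1/0; 0/1/2; 0/2/0; 0/2/2; 2/1/0; 2/1/2; 2/2/0; 2/2/2}
TSO: 10 outcomes — {0/0/0; 0/0/2; 0/1/0; 0/1/2; 0/2/0; 0/2/2; 2/1/0; 2/1/2; 2/2/0; 2/2/2}
PSO: 12 outcomes — {0/0/0; 0/0/2; 0/1/0; 0/1/2; 0/2/0; 0/2/2; 2/0/0; 2/0/2; 2/1/0; 2/1/2; 2/2/0; 2/2/2}
target 2/0/2 ∈ {PSO}

SC:no TSO:no PSO:yes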